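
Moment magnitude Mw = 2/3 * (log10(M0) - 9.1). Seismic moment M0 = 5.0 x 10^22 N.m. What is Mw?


log10(M0) = log10(5.0 x 10^22) = 22.699
Mw = 2/3 * (22.699 - 9.1)
= 2/3 * 13.599
= 9.07

9.07


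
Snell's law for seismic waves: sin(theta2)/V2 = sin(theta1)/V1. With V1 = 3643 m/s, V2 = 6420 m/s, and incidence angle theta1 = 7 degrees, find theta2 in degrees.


sin(theta1) = sin(7 deg) = 0.121869
sin(theta2) = V2/V1 * sin(theta1) = 6420/3643 * 0.121869 = 0.214768
theta2 = arcsin(0.214768) = 12.4019 degrees

12.4019


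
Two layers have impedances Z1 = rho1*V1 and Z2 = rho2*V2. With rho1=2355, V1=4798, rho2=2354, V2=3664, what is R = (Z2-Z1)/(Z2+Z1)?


Z1 = 2355 * 4798 = 11299290
Z2 = 2354 * 3664 = 8625056
R = (8625056 - 11299290) / (8625056 + 11299290) = -2674234 / 19924346 = -0.1342

-0.1342


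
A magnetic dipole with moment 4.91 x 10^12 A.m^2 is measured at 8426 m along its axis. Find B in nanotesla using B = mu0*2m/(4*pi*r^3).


m = 4.91 x 10^12 = 4910000000000 A.m^2
2m = 9820000000000 A.m^2
r^3 = 8426^3 = 598224732776
B = (4pi*10^-7) * 9820000000000 / (4*pi * 598224732776) * 1e9
= 12340175.943301 / 7517513702739.2 * 1e9
= 1641.5236 nT

1641.5236


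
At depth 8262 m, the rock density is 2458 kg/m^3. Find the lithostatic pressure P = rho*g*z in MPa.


P = rho * g * z / 1e6
= 2458 * 9.81 * 8262 / 1e6
= 199221440.76 / 1e6
= 199.2214 MPa

199.2214


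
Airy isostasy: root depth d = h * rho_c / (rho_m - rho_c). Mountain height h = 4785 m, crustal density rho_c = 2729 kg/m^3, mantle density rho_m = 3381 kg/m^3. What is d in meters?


rho_m - rho_c = 3381 - 2729 = 652
d = 4785 * 2729 / 652
= 13058265 / 652
= 20028.01 m

20028.01


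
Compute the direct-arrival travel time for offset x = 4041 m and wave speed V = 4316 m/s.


t = x / V
= 4041 / 4316
= 0.9363 s

0.9363


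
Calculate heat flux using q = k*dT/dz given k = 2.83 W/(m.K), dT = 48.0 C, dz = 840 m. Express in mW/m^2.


q = k * dT / dz * 1000
= 2.83 * 48.0 / 840 * 1000
= 0.161714 * 1000
= 161.7143 mW/m^2

161.7143


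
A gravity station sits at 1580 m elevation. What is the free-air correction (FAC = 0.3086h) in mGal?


FAC = 0.3086 * h
= 0.3086 * 1580
= 487.588 mGal

487.588


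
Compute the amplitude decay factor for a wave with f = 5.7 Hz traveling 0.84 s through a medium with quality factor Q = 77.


pi*f*t/Q = pi*5.7*0.84/77 = 0.19535
A/A0 = exp(-0.19535) = 0.822547

0.822547


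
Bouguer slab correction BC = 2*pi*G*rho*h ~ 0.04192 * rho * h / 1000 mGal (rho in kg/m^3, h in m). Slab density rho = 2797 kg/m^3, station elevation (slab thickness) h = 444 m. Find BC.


BC = 0.04192 * rho * h / 1000
= 0.04192 * 2797 * 444 / 1000
= 52.0591 mGal

52.0591


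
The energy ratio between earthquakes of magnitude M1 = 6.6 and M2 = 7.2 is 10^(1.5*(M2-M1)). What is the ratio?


M2 - M1 = 7.2 - 6.6 = 0.6
1.5 * 0.6 = 0.9
ratio = 10^0.9 = 7.94

7.94


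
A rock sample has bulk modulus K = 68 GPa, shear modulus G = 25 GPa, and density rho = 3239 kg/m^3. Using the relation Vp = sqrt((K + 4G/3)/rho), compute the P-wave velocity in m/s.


First compute the effective modulus:
K + 4G/3 = 68e9 + 4*25e9/3 = 101333333333.33 Pa
Then divide by density:
101333333333.33 / 3239 = 31285376.1449 Pa/(kg/m^3)
Take the square root:
Vp = sqrt(31285376.1449) = 5593.33 m/s

5593.33


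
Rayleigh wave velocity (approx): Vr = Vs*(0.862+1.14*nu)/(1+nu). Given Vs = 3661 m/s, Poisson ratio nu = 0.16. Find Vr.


Numerator factor = 0.862 + 1.14*0.16 = 1.0444
Denominator = 1 + 0.16 = 1.16
Vr = 3661 * 1.0444 / 1.16 = 3296.16 m/s

3296.16


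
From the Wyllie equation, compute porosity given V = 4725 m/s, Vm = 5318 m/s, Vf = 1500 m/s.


1/V - 1/Vm = 1/4725 - 1/5318 = 2.36e-05
1/Vf - 1/Vm = 1/1500 - 1/5318 = 0.00047863
phi = 2.36e-05 / 0.00047863 = 0.0493

0.0493


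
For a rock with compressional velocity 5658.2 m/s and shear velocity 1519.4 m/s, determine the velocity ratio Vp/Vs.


Vp/Vs = 5658.2 / 1519.4
= 3.724

3.724


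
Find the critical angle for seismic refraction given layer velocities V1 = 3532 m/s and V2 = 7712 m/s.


V1/V2 = 3532/7712 = 0.457988
theta_c = arcsin(0.457988) = 27.2573 degrees

27.2573


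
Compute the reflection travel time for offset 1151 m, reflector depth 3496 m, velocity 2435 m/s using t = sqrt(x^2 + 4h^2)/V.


x^2 + 4h^2 = 1151^2 + 4*3496^2 = 1324801 + 48888064 = 50212865
sqrt(50212865) = 7086.1037
t = 7086.1037 / 2435 = 2.9101 s

2.9101


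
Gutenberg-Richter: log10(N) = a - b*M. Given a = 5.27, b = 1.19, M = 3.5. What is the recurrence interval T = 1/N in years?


log10(N) = 5.27 - 1.19*3.5 = 1.105
N = 10^1.105 = 12.735031
T = 1/N = 1/12.735031 = 0.0785 years

0.0785


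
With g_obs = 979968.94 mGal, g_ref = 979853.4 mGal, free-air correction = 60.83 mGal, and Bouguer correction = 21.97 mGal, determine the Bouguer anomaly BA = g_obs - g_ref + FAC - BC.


BA = g_obs - g_ref + FAC - BC
= 979968.94 - 979853.4 + 60.83 - 21.97
= 154.4 mGal

154.4


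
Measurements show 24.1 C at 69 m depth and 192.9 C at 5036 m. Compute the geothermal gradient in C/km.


dT = 192.9 - 24.1 = 168.8 C
dz = 5036 - 69 = 4967 m
gradient = dT/dz * 1000 = 168.8/4967 * 1000 = 33.9843 C/km

33.9843


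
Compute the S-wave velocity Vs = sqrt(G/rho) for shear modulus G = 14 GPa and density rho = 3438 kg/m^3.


Convert G to Pa: G = 14e9 Pa
Compute G/rho = 14e9 / 3438 = 4072134.9622
Vs = sqrt(4072134.9622) = 2017.95 m/s

2017.95


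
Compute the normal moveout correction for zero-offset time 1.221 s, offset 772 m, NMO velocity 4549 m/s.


x/Vnmo = 772/4549 = 0.169708
(x/Vnmo)^2 = 0.028801
t0^2 = 1.490841
sqrt(1.490841 + 0.028801) = 1.232737
dt = 1.232737 - 1.221 = 0.011737

0.011737


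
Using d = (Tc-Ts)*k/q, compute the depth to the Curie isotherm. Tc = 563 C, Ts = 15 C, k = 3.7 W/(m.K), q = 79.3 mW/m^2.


T_Curie - T_surf = 563 - 15 = 548 C
Convert q to W/m^2: 79.3 mW/m^2 = 0.0793 W/m^2
d = 548 * 3.7 / 0.0793 = 25568.73 m

25568.73


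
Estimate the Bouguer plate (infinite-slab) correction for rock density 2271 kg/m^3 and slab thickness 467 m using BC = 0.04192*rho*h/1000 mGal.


BC = 0.04192 * rho * h / 1000
= 0.04192 * 2271 * 467 / 1000
= 44.4585 mGal

44.4585


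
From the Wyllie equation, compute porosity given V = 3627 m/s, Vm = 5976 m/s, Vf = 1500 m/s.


1/V - 1/Vm = 1/3627 - 1/5976 = 0.00010837
1/Vf - 1/Vm = 1/1500 - 1/5976 = 0.00049933
phi = 0.00010837 / 0.00049933 = 0.217

0.217


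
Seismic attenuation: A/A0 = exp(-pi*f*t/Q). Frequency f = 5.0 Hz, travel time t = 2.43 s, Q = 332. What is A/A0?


pi*f*t/Q = pi*5.0*2.43/332 = 0.114971
A/A0 = exp(-0.114971) = 0.891392

0.891392


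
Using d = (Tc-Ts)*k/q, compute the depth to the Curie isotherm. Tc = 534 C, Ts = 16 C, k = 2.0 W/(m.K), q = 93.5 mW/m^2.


T_Curie - T_surf = 534 - 16 = 518 C
Convert q to W/m^2: 93.5 mW/m^2 = 0.0935 W/m^2
d = 518 * 2.0 / 0.0935 = 11080.21 m

11080.21


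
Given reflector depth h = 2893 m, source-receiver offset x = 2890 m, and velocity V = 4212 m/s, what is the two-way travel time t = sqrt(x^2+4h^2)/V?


x^2 + 4h^2 = 2890^2 + 4*2893^2 = 8352100 + 33477796 = 41829896
sqrt(41829896) = 6467.6036
t = 6467.6036 / 4212 = 1.5355 s

1.5355


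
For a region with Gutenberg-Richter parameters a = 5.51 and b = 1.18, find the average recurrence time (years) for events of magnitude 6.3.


log10(N) = 5.51 - 1.18*6.3 = -1.924
N = 10^-1.924 = 0.011912
T = 1/N = 1/0.011912 = 83.946 years

83.946


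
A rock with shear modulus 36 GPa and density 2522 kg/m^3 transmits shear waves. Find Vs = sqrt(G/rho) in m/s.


Convert G to Pa: G = 36e9 Pa
Compute G/rho = 36e9 / 2522 = 14274385.4084
Vs = sqrt(14274385.4084) = 3778.15 m/s

3778.15


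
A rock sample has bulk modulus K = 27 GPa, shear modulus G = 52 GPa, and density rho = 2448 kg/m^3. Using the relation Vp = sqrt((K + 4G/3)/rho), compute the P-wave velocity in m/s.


First compute the effective modulus:
K + 4G/3 = 27e9 + 4*52e9/3 = 96333333333.33 Pa
Then divide by density:
96333333333.33 / 2448 = 39351851.8519 Pa/(kg/m^3)
Take the square root:
Vp = sqrt(39351851.8519) = 6273.11 m/s

6273.11


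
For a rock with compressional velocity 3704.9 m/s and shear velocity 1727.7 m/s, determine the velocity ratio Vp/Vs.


Vp/Vs = 3704.9 / 1727.7
= 2.1444

2.1444


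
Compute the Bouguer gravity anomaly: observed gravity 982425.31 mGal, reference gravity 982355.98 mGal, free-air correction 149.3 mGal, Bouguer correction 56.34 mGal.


BA = g_obs - g_ref + FAC - BC
= 982425.31 - 982355.98 + 149.3 - 56.34
= 162.29 mGal

162.29


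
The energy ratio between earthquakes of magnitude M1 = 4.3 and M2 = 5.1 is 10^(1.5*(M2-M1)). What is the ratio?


M2 - M1 = 5.1 - 4.3 = 0.8
1.5 * 0.8 = 1.2
ratio = 10^1.2 = 15.85

15.85


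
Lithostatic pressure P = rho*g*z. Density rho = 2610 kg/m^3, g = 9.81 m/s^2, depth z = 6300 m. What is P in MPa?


P = rho * g * z / 1e6
= 2610 * 9.81 * 6300 / 1e6
= 161305830.0 / 1e6
= 161.3058 MPa

161.3058


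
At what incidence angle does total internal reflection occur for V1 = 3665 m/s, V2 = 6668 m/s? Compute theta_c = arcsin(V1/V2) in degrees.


V1/V2 = 3665/6668 = 0.54964
theta_c = arcsin(0.54964) = 33.3423 degrees

33.3423


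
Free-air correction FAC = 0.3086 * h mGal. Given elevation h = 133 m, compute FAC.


FAC = 0.3086 * h
= 0.3086 * 133
= 41.0438 mGal

41.0438


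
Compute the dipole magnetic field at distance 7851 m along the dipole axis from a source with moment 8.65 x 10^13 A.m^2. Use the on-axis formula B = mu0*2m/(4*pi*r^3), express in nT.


m = 8.65 x 10^13 = 86500000000000 A.m^2
2m = 173000000000000 A.m^2
r^3 = 7851^3 = 483921516051
B = (4pi*10^-7) * 173000000000000 / (4*pi * 483921516051) * 1e9
= 217398211.628414 / 6081137118959.43 * 1e9
= 35749.5987 nT

35749.5987


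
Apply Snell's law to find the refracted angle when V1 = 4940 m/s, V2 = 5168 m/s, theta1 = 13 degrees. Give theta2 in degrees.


sin(theta1) = sin(13 deg) = 0.224951
sin(theta2) = V2/V1 * sin(theta1) = 5168/4940 * 0.224951 = 0.235333
theta2 = arcsin(0.235333) = 13.6113 degrees

13.6113


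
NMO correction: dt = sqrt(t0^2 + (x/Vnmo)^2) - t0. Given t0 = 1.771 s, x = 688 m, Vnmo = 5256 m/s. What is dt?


x/Vnmo = 688/5256 = 0.130898
(x/Vnmo)^2 = 0.017134
t0^2 = 3.136441
sqrt(3.136441 + 0.017134) = 1.775831
dt = 1.775831 - 1.771 = 0.004831

0.004831


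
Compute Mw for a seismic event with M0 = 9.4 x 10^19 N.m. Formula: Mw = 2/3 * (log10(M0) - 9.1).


log10(M0) = log10(9.4 x 10^19) = 19.9731
Mw = 2/3 * (19.9731 - 9.1)
= 2/3 * 10.8731
= 7.25

7.25


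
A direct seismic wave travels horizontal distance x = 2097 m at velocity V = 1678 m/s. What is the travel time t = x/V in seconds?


t = x / V
= 2097 / 1678
= 1.2497 s

1.2497


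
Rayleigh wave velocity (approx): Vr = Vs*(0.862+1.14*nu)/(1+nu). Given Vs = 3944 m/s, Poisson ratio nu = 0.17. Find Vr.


Numerator factor = 0.862 + 1.14*0.17 = 1.0558
Denominator = 1 + 0.17 = 1.17
Vr = 3944 * 1.0558 / 1.17 = 3559.04 m/s

3559.04


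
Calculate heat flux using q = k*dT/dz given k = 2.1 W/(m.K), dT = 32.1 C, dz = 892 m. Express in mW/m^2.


q = k * dT / dz * 1000
= 2.1 * 32.1 / 892 * 1000
= 0.075572 * 1000
= 75.5717 mW/m^2

75.5717


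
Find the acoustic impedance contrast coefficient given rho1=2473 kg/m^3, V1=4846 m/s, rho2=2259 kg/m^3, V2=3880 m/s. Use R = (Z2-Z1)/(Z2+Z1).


Z1 = 2473 * 4846 = 11984158
Z2 = 2259 * 3880 = 8764920
R = (8764920 - 11984158) / (8764920 + 11984158) = -3219238 / 20749078 = -0.1552

-0.1552


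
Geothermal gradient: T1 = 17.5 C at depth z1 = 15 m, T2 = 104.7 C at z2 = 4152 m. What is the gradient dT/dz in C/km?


dT = 104.7 - 17.5 = 87.2 C
dz = 4152 - 15 = 4137 m
gradient = dT/dz * 1000 = 87.2/4137 * 1000 = 21.0781 C/km

21.0781


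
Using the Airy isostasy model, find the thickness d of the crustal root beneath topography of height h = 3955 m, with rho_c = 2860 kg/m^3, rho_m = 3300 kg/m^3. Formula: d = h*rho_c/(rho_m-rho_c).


rho_m - rho_c = 3300 - 2860 = 440
d = 3955 * 2860 / 440
= 11311300 / 440
= 25707.5 m

25707.5


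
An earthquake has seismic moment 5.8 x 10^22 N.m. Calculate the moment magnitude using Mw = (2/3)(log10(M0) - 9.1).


log10(M0) = log10(5.8 x 10^22) = 22.7634
Mw = 2/3 * (22.7634 - 9.1)
= 2/3 * 13.6634
= 9.11

9.11


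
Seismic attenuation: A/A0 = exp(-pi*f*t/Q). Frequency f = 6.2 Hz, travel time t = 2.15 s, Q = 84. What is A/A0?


pi*f*t/Q = pi*6.2*2.15/84 = 0.498541
A/A0 = exp(-0.498541) = 0.607416

0.607416


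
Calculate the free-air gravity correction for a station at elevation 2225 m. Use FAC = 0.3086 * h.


FAC = 0.3086 * h
= 0.3086 * 2225
= 686.635 mGal

686.635


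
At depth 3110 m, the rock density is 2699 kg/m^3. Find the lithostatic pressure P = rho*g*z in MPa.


P = rho * g * z / 1e6
= 2699 * 9.81 * 3110 / 1e6
= 82344060.9 / 1e6
= 82.3441 MPa

82.3441


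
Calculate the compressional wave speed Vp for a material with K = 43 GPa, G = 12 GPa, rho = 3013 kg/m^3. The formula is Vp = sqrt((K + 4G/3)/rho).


First compute the effective modulus:
K + 4G/3 = 43e9 + 4*12e9/3 = 59000000000.0 Pa
Then divide by density:
59000000000.0 / 3013 = 19581812.1474 Pa/(kg/m^3)
Take the square root:
Vp = sqrt(19581812.1474) = 4425.13 m/s

4425.13


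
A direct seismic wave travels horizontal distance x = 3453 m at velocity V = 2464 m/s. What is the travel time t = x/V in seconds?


t = x / V
= 3453 / 2464
= 1.4014 s

1.4014


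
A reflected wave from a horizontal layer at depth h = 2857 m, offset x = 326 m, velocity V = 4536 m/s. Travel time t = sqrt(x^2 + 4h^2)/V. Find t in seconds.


x^2 + 4h^2 = 326^2 + 4*2857^2 = 106276 + 32649796 = 32756072
sqrt(32756072) = 5723.2921
t = 5723.2921 / 4536 = 1.2617 s

1.2617


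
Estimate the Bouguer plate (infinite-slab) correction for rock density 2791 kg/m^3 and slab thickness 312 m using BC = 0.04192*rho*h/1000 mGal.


BC = 0.04192 * rho * h / 1000
= 0.04192 * 2791 * 312 / 1000
= 36.5036 mGal

36.5036


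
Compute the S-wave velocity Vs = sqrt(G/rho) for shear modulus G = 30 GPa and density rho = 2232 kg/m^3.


Convert G to Pa: G = 30e9 Pa
Compute G/rho = 30e9 / 2232 = 13440860.2151
Vs = sqrt(13440860.2151) = 3666.18 m/s

3666.18


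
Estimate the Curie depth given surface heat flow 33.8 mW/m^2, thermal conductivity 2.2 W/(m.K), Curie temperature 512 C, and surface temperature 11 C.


T_Curie - T_surf = 512 - 11 = 501 C
Convert q to W/m^2: 33.8 mW/m^2 = 0.0338 W/m^2
d = 501 * 2.2 / 0.0338 = 32609.47 m

32609.47


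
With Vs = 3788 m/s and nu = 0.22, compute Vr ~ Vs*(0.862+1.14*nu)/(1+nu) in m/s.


Numerator factor = 0.862 + 1.14*0.22 = 1.1128
Denominator = 1 + 0.22 = 1.22
Vr = 3788 * 1.1128 / 1.22 = 3455.15 m/s

3455.15


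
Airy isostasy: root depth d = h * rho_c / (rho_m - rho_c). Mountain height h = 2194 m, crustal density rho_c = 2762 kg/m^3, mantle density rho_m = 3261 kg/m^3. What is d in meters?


rho_m - rho_c = 3261 - 2762 = 499
d = 2194 * 2762 / 499
= 6059828 / 499
= 12143.94 m

12143.94


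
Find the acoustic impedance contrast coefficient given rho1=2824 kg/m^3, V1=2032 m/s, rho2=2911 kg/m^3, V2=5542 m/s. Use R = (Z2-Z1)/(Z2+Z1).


Z1 = 2824 * 2032 = 5738368
Z2 = 2911 * 5542 = 16132762
R = (16132762 - 5738368) / (16132762 + 5738368) = 10394394 / 21871130 = 0.4753

0.4753


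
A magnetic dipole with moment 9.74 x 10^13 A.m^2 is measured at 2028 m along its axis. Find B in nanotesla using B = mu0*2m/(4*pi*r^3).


m = 9.74 x 10^13 = 97400000000000 A.m^2
2m = 194800000000000 A.m^2
r^3 = 2028^3 = 8340725952
B = (4pi*10^-7) * 194800000000000 / (4*pi * 8340725952) * 1e9
= 244792899.567717 / 104812653505.64 * 1e9
= 2335528.1197 nT

2335528.1197


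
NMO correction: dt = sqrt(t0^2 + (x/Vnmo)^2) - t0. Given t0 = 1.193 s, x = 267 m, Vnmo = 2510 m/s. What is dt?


x/Vnmo = 267/2510 = 0.106375
(x/Vnmo)^2 = 0.011316
t0^2 = 1.423249
sqrt(1.423249 + 0.011316) = 1.197733
dt = 1.197733 - 1.193 = 0.004733

0.004733


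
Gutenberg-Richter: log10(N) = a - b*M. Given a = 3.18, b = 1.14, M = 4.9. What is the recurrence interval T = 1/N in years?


log10(N) = 3.18 - 1.14*4.9 = -2.406
N = 10^-2.406 = 0.003926
T = 1/N = 1/0.003926 = 254.683 years

254.683


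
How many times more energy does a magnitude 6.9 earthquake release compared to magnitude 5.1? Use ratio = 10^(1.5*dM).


M2 - M1 = 6.9 - 5.1 = 1.8
1.5 * 1.8 = 2.7
ratio = 10^2.7 = 501.19

501.19


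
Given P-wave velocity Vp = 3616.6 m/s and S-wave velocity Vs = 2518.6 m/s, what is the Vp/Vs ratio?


Vp/Vs = 3616.6 / 2518.6
= 1.436

1.436


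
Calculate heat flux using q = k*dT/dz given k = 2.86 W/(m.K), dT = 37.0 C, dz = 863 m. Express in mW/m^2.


q = k * dT / dz * 1000
= 2.86 * 37.0 / 863 * 1000
= 0.122619 * 1000
= 122.6188 mW/m^2

122.6188


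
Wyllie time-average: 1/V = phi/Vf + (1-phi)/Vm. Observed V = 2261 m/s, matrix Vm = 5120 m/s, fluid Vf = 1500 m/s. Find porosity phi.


1/V - 1/Vm = 1/2261 - 1/5120 = 0.00024697
1/Vf - 1/Vm = 1/1500 - 1/5120 = 0.00047135
phi = 0.00024697 / 0.00047135 = 0.524

0.524


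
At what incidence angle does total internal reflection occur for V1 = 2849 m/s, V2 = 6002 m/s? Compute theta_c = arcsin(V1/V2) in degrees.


V1/V2 = 2849/6002 = 0.474675
theta_c = arcsin(0.474675) = 28.3382 degrees

28.3382


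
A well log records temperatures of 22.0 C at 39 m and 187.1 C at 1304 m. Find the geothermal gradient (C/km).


dT = 187.1 - 22.0 = 165.1 C
dz = 1304 - 39 = 1265 m
gradient = dT/dz * 1000 = 165.1/1265 * 1000 = 130.5138 C/km

130.5138


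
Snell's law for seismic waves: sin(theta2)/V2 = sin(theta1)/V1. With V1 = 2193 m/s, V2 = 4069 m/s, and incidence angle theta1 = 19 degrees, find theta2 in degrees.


sin(theta1) = sin(19 deg) = 0.325568
sin(theta2) = V2/V1 * sin(theta1) = 4069/2193 * 0.325568 = 0.604075
theta2 = arcsin(0.604075) = 37.1623 degrees

37.1623


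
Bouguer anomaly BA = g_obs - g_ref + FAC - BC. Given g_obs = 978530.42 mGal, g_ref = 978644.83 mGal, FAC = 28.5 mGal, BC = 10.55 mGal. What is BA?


BA = g_obs - g_ref + FAC - BC
= 978530.42 - 978644.83 + 28.5 - 10.55
= -96.46 mGal

-96.46


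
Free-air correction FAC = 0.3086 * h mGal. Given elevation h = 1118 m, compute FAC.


FAC = 0.3086 * h
= 0.3086 * 1118
= 345.0148 mGal

345.0148


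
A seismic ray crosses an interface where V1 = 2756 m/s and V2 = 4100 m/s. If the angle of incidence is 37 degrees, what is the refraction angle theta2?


sin(theta1) = sin(37 deg) = 0.601815
sin(theta2) = V2/V1 * sin(theta1) = 4100/2756 * 0.601815 = 0.895298
theta2 = arcsin(0.895298) = 63.5467 degrees

63.5467


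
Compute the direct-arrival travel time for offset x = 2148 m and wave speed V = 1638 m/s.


t = x / V
= 2148 / 1638
= 1.3114 s

1.3114


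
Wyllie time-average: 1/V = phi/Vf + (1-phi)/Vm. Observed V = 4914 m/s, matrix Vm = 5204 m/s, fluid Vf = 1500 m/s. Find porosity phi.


1/V - 1/Vm = 1/4914 - 1/5204 = 1.134e-05
1/Vf - 1/Vm = 1/1500 - 1/5204 = 0.00047451
phi = 1.134e-05 / 0.00047451 = 0.0239

0.0239


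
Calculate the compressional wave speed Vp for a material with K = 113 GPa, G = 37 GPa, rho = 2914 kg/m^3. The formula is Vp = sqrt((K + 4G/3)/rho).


First compute the effective modulus:
K + 4G/3 = 113e9 + 4*37e9/3 = 162333333333.33 Pa
Then divide by density:
162333333333.33 / 2914 = 55708075.9552 Pa/(kg/m^3)
Take the square root:
Vp = sqrt(55708075.9552) = 7463.78 m/s

7463.78


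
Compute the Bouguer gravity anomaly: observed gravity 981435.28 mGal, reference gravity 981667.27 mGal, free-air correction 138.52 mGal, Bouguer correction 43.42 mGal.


BA = g_obs - g_ref + FAC - BC
= 981435.28 - 981667.27 + 138.52 - 43.42
= -136.89 mGal

-136.89


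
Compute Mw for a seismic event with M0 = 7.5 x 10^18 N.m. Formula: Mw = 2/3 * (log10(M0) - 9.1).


log10(M0) = log10(7.5 x 10^18) = 18.8751
Mw = 2/3 * (18.8751 - 9.1)
= 2/3 * 9.7751
= 6.52

6.52


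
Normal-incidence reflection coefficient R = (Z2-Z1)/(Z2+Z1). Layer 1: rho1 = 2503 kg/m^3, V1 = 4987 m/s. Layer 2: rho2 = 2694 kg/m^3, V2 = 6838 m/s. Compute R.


Z1 = 2503 * 4987 = 12482461
Z2 = 2694 * 6838 = 18421572
R = (18421572 - 12482461) / (18421572 + 12482461) = 5939111 / 30904033 = 0.1922

0.1922


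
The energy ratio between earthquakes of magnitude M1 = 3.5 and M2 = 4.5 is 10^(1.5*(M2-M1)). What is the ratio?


M2 - M1 = 4.5 - 3.5 = 1.0
1.5 * 1.0 = 1.5
ratio = 10^1.5 = 31.62

31.62


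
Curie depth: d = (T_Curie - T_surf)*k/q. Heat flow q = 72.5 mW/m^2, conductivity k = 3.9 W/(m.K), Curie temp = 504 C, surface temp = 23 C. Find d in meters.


T_Curie - T_surf = 504 - 23 = 481 C
Convert q to W/m^2: 72.5 mW/m^2 = 0.0725 W/m^2
d = 481 * 3.9 / 0.0725 = 25874.48 m

25874.48


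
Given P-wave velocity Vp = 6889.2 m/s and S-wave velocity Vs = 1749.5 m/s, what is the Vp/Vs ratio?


Vp/Vs = 6889.2 / 1749.5
= 3.9378

3.9378


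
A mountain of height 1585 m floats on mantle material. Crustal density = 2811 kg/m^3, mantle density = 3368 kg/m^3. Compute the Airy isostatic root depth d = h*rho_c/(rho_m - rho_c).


rho_m - rho_c = 3368 - 2811 = 557
d = 1585 * 2811 / 557
= 4455435 / 557
= 7998.99 m

7998.99


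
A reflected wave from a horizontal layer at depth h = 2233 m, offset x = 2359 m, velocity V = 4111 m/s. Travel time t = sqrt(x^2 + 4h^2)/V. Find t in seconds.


x^2 + 4h^2 = 2359^2 + 4*2233^2 = 5564881 + 19945156 = 25510037
sqrt(25510037) = 5050.7462
t = 5050.7462 / 4111 = 1.2286 s

1.2286


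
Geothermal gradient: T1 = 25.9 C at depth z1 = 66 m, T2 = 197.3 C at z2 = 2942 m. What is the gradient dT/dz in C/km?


dT = 197.3 - 25.9 = 171.4 C
dz = 2942 - 66 = 2876 m
gradient = dT/dz * 1000 = 171.4/2876 * 1000 = 59.5967 C/km

59.5967


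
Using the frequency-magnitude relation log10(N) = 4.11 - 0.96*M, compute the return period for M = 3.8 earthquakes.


log10(N) = 4.11 - 0.96*3.8 = 0.462
N = 10^0.462 = 2.897344
T = 1/N = 1/2.897344 = 0.3451 years

0.3451


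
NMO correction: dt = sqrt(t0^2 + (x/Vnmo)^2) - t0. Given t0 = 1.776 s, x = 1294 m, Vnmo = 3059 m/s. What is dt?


x/Vnmo = 1294/3059 = 0.423014
(x/Vnmo)^2 = 0.178941
t0^2 = 3.154176
sqrt(3.154176 + 0.178941) = 1.825683
dt = 1.825683 - 1.776 = 0.049683

0.049683


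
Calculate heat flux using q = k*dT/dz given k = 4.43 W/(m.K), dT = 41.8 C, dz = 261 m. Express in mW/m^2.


q = k * dT / dz * 1000
= 4.43 * 41.8 / 261 * 1000
= 0.709479 * 1000
= 709.4789 mW/m^2

709.4789


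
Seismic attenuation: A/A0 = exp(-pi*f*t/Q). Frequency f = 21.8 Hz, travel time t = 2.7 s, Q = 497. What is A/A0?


pi*f*t/Q = pi*21.8*2.7/497 = 0.372061
A/A0 = exp(-0.372061) = 0.689312

0.689312


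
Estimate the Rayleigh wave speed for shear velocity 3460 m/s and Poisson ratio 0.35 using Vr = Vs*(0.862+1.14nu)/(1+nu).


Numerator factor = 0.862 + 1.14*0.35 = 1.261
Denominator = 1 + 0.35 = 1.35
Vr = 3460 * 1.261 / 1.35 = 3231.9 m/s

3231.9


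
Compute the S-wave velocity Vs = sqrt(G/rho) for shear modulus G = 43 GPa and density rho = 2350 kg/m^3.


Convert G to Pa: G = 43e9 Pa
Compute G/rho = 43e9 / 2350 = 18297872.3404
Vs = sqrt(18297872.3404) = 4277.6 m/s

4277.6


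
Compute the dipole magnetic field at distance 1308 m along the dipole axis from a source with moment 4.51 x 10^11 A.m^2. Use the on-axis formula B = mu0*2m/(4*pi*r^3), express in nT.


m = 4.51 x 10^11 = 451000000000 A.m^2
2m = 902000000000 A.m^2
r^3 = 1308^3 = 2237810112
B = (4pi*10^-7) * 902000000000 / (4*pi * 2237810112) * 1e9
= 1133486.629415 / 28121151231.95 * 1e9
= 40307.2627 nT

40307.2627


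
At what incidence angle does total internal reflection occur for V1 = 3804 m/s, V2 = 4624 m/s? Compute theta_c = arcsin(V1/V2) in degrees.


V1/V2 = 3804/4624 = 0.822664
theta_c = arcsin(0.822664) = 55.3524 degrees

55.3524


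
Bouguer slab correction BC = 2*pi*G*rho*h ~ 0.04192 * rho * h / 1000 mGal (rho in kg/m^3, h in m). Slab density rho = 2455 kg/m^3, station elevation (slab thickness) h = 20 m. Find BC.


BC = 0.04192 * rho * h / 1000
= 0.04192 * 2455 * 20 / 1000
= 2.0583 mGal

2.0583


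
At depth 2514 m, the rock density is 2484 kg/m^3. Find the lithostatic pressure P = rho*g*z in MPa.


P = rho * g * z / 1e6
= 2484 * 9.81 * 2514 / 1e6
= 61261252.56 / 1e6
= 61.2613 MPa

61.2613


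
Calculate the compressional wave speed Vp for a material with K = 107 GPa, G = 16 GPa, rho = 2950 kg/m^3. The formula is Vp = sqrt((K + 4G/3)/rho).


First compute the effective modulus:
K + 4G/3 = 107e9 + 4*16e9/3 = 128333333333.33 Pa
Then divide by density:
128333333333.33 / 2950 = 43502824.8588 Pa/(kg/m^3)
Take the square root:
Vp = sqrt(43502824.8588) = 6595.67 m/s

6595.67


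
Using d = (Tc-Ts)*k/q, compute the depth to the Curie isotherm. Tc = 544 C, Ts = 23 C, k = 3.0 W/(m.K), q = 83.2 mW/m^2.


T_Curie - T_surf = 544 - 23 = 521 C
Convert q to W/m^2: 83.2 mW/m^2 = 0.0832 W/m^2
d = 521 * 3.0 / 0.0832 = 18786.06 m

18786.06


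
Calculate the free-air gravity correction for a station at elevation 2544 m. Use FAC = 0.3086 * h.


FAC = 0.3086 * h
= 0.3086 * 2544
= 785.0784 mGal

785.0784


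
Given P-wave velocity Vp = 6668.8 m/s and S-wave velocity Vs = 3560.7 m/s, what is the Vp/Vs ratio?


Vp/Vs = 6668.8 / 3560.7
= 1.8729

1.8729


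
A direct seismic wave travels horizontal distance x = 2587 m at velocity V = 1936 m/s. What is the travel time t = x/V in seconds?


t = x / V
= 2587 / 1936
= 1.3363 s

1.3363


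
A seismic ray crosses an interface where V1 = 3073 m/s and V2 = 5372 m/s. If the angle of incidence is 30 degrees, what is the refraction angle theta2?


sin(theta1) = sin(30 deg) = 0.5
sin(theta2) = V2/V1 * sin(theta1) = 5372/3073 * 0.5 = 0.874064
theta2 = arcsin(0.874064) = 60.9344 degrees

60.9344


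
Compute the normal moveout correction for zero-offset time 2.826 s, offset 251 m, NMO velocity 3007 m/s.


x/Vnmo = 251/3007 = 0.083472
(x/Vnmo)^2 = 0.006968
t0^2 = 7.986276
sqrt(7.986276 + 0.006968) = 2.827232
dt = 2.827232 - 2.826 = 0.001232

0.001232


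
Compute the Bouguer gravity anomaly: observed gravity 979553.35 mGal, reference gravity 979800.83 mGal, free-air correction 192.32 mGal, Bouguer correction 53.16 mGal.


BA = g_obs - g_ref + FAC - BC
= 979553.35 - 979800.83 + 192.32 - 53.16
= -108.32 mGal

-108.32


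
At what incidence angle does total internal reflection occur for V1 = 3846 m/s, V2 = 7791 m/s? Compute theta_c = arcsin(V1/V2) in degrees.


V1/V2 = 3846/7791 = 0.493647
theta_c = arcsin(0.493647) = 29.5805 degrees

29.5805


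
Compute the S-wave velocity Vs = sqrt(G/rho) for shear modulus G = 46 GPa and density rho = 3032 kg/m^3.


Convert G to Pa: G = 46e9 Pa
Compute G/rho = 46e9 / 3032 = 15171503.9578
Vs = sqrt(15171503.9578) = 3895.06 m/s

3895.06


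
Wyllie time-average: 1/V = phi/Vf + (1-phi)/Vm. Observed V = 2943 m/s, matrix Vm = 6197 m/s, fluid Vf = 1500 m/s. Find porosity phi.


1/V - 1/Vm = 1/2943 - 1/6197 = 0.00017842
1/Vf - 1/Vm = 1/1500 - 1/6197 = 0.0005053
phi = 0.00017842 / 0.0005053 = 0.3531

0.3531


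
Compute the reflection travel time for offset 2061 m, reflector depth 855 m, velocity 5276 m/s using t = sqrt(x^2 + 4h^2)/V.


x^2 + 4h^2 = 2061^2 + 4*855^2 = 4247721 + 2924100 = 7171821
sqrt(7171821) = 2678.0256
t = 2678.0256 / 5276 = 0.5076 s

0.5076


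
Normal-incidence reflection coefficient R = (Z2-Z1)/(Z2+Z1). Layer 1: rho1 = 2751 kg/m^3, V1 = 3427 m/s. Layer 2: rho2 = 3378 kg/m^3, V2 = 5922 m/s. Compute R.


Z1 = 2751 * 3427 = 9427677
Z2 = 3378 * 5922 = 20004516
R = (20004516 - 9427677) / (20004516 + 9427677) = 10576839 / 29432193 = 0.3594

0.3594


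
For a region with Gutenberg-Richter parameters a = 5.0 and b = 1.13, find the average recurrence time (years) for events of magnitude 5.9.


log10(N) = 5.0 - 1.13*5.9 = -1.667
N = 10^-1.667 = 0.021528
T = 1/N = 1/0.021528 = 46.4515 years

46.4515


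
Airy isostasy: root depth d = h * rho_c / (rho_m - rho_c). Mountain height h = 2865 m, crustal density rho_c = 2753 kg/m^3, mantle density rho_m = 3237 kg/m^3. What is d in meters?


rho_m - rho_c = 3237 - 2753 = 484
d = 2865 * 2753 / 484
= 7887345 / 484
= 16296.17 m

16296.17


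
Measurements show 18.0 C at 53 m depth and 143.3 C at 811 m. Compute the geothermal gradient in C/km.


dT = 143.3 - 18.0 = 125.3 C
dz = 811 - 53 = 758 m
gradient = dT/dz * 1000 = 125.3/758 * 1000 = 165.3034 C/km

165.3034


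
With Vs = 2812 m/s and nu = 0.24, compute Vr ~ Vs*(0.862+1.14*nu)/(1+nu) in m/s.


Numerator factor = 0.862 + 1.14*0.24 = 1.1356
Denominator = 1 + 0.24 = 1.24
Vr = 2812 * 1.1356 / 1.24 = 2575.25 m/s

2575.25


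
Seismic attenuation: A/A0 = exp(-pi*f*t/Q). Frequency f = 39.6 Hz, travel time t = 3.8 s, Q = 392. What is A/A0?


pi*f*t/Q = pi*39.6*3.8/392 = 1.205987
A/A0 = exp(-1.205987) = 0.299396

0.299396


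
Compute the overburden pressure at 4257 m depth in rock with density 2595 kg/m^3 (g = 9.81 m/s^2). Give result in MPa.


P = rho * g * z / 1e6
= 2595 * 9.81 * 4257 / 1e6
= 108370236.15 / 1e6
= 108.3702 MPa

108.3702


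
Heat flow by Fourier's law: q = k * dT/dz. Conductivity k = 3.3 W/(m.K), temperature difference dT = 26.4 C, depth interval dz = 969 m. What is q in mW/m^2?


q = k * dT / dz * 1000
= 3.3 * 26.4 / 969 * 1000
= 0.089907 * 1000
= 89.9071 mW/m^2

89.9071


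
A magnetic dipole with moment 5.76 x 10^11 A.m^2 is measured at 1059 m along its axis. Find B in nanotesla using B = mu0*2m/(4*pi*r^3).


m = 5.76 x 10^11 = 576000000000 A.m^2
2m = 1152000000000 A.m^2
r^3 = 1059^3 = 1187648379
B = (4pi*10^-7) * 1152000000000 / (4*pi * 1187648379) * 1e9
= 1447645.894774 / 14924429690.06 * 1e9
= 96998.4063 nT

96998.4063


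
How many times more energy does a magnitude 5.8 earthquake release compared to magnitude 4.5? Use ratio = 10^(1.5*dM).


M2 - M1 = 5.8 - 4.5 = 1.3
1.5 * 1.3 = 1.95
ratio = 10^1.95 = 89.13

89.13


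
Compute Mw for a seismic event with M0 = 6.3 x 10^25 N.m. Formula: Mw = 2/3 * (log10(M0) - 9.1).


log10(M0) = log10(6.3 x 10^25) = 25.7993
Mw = 2/3 * (25.7993 - 9.1)
= 2/3 * 16.6993
= 11.13

11.13


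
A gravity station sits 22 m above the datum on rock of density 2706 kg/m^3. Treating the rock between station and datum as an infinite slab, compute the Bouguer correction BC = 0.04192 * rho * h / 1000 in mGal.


BC = 0.04192 * rho * h / 1000
= 0.04192 * 2706 * 22 / 1000
= 2.4956 mGal

2.4956


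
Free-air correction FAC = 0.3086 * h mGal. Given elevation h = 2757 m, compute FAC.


FAC = 0.3086 * h
= 0.3086 * 2757
= 850.8102 mGal

850.8102


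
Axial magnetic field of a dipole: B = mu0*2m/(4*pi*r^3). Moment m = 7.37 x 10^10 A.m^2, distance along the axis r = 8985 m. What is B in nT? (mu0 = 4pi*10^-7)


m = 7.37 x 10^10 = 73700000000 A.m^2
2m = 147400000000 A.m^2
r^3 = 8985^3 = 725361071625
B = (4pi*10^-7) * 147400000000 / (4*pi * 725361071625) * 1e9
= 185228.302856 / 9115156055268.48 * 1e9
= 20.3209 nT

20.3209


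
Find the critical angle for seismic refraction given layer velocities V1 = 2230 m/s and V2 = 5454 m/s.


V1/V2 = 2230/5454 = 0.408874
theta_c = arcsin(0.408874) = 24.1341 degrees

24.1341


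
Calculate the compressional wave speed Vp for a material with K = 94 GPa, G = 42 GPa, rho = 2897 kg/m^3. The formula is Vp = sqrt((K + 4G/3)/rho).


First compute the effective modulus:
K + 4G/3 = 94e9 + 4*42e9/3 = 150000000000.0 Pa
Then divide by density:
150000000000.0 / 2897 = 51777701.0701 Pa/(kg/m^3)
Take the square root:
Vp = sqrt(51777701.0701) = 7195.67 m/s

7195.67


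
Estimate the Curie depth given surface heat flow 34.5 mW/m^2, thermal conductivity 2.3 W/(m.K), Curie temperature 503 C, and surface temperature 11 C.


T_Curie - T_surf = 503 - 11 = 492 C
Convert q to W/m^2: 34.5 mW/m^2 = 0.0345 W/m^2
d = 492 * 2.3 / 0.0345 = 32800.0 m

32800.0


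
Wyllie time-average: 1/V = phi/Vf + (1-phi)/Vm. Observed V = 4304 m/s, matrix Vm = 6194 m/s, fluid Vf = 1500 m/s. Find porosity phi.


1/V - 1/Vm = 1/4304 - 1/6194 = 7.09e-05
1/Vf - 1/Vm = 1/1500 - 1/6194 = 0.00050522
phi = 7.09e-05 / 0.00050522 = 0.1403

0.1403


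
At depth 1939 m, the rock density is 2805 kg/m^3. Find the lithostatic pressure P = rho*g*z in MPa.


P = rho * g * z / 1e6
= 2805 * 9.81 * 1939 / 1e6
= 53355559.95 / 1e6
= 53.3556 MPa

53.3556


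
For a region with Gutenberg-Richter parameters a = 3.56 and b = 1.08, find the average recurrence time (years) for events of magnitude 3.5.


log10(N) = 3.56 - 1.08*3.5 = -0.22
N = 10^-0.22 = 0.60256
T = 1/N = 1/0.60256 = 1.6596 years

1.6596


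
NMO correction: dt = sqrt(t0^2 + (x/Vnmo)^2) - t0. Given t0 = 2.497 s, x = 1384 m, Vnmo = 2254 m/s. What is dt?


x/Vnmo = 1384/2254 = 0.61402
(x/Vnmo)^2 = 0.37702
t0^2 = 6.235009
sqrt(6.235009 + 0.37702) = 2.571387
dt = 2.571387 - 2.497 = 0.074387

0.074387


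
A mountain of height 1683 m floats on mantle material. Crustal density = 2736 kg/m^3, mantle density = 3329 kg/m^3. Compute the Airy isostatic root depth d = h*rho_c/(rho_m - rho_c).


rho_m - rho_c = 3329 - 2736 = 593
d = 1683 * 2736 / 593
= 4604688 / 593
= 7765.07 m

7765.07


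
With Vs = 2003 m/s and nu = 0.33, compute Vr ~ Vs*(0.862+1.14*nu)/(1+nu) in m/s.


Numerator factor = 0.862 + 1.14*0.33 = 1.2382
Denominator = 1 + 0.33 = 1.33
Vr = 2003 * 1.2382 / 1.33 = 1864.75 m/s

1864.75


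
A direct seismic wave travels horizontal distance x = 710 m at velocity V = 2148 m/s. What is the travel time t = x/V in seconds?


t = x / V
= 710 / 2148
= 0.3305 s

0.3305


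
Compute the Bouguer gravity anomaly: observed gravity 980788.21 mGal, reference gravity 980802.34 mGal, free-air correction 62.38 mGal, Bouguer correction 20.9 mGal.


BA = g_obs - g_ref + FAC - BC
= 980788.21 - 980802.34 + 62.38 - 20.9
= 27.35 mGal

27.35


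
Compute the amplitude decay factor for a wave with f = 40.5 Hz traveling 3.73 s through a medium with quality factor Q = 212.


pi*f*t/Q = pi*40.5*3.73/212 = 2.238607
A/A0 = exp(-2.238607) = 0.106607

0.106607


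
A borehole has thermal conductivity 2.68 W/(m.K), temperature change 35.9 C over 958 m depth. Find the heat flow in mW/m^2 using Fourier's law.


q = k * dT / dz * 1000
= 2.68 * 35.9 / 958 * 1000
= 0.10043 * 1000
= 100.4301 mW/m^2

100.4301


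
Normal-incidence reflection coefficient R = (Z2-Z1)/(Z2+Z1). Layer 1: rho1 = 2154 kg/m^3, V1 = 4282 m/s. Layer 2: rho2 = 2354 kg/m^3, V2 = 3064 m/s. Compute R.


Z1 = 2154 * 4282 = 9223428
Z2 = 2354 * 3064 = 7212656
R = (7212656 - 9223428) / (7212656 + 9223428) = -2010772 / 16436084 = -0.1223

-0.1223


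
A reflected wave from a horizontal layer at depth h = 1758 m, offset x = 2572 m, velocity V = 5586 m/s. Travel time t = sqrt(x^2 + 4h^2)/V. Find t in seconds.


x^2 + 4h^2 = 2572^2 + 4*1758^2 = 6615184 + 12362256 = 18977440
sqrt(18977440) = 4356.3104
t = 4356.3104 / 5586 = 0.7799 s

0.7799


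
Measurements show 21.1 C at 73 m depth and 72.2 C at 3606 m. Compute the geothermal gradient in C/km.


dT = 72.2 - 21.1 = 51.1 C
dz = 3606 - 73 = 3533 m
gradient = dT/dz * 1000 = 51.1/3533 * 1000 = 14.4636 C/km

14.4636


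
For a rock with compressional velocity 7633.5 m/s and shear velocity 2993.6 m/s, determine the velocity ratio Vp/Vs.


Vp/Vs = 7633.5 / 2993.6
= 2.5499

2.5499


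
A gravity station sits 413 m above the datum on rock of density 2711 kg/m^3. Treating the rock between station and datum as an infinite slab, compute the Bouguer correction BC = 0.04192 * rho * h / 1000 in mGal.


BC = 0.04192 * rho * h / 1000
= 0.04192 * 2711 * 413 / 1000
= 46.9354 mGal

46.9354


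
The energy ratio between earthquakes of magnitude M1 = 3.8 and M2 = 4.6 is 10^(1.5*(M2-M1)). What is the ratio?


M2 - M1 = 4.6 - 3.8 = 0.8
1.5 * 0.8 = 1.2
ratio = 10^1.2 = 15.85

15.85


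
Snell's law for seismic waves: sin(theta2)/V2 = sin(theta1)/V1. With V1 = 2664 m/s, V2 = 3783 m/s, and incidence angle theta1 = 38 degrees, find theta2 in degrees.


sin(theta1) = sin(38 deg) = 0.615661
sin(theta2) = V2/V1 * sin(theta1) = 3783/2664 * 0.615661 = 0.874267
theta2 = arcsin(0.874267) = 60.9583 degrees

60.9583


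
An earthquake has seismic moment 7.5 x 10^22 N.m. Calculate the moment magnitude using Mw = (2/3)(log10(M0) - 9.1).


log10(M0) = log10(7.5 x 10^22) = 22.8751
Mw = 2/3 * (22.8751 - 9.1)
= 2/3 * 13.7751
= 9.18

9.18


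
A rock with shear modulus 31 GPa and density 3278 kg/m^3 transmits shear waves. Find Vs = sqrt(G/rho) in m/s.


Convert G to Pa: G = 31e9 Pa
Compute G/rho = 31e9 / 3278 = 9456985.9671
Vs = sqrt(9456985.9671) = 3075.22 m/s

3075.22


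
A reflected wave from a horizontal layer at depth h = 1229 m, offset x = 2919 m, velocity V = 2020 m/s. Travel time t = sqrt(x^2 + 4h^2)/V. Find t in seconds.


x^2 + 4h^2 = 2919^2 + 4*1229^2 = 8520561 + 6041764 = 14562325
sqrt(14562325) = 3816.0615
t = 3816.0615 / 2020 = 1.8891 s

1.8891


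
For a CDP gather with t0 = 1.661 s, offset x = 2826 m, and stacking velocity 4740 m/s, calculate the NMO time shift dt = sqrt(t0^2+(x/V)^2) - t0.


x/Vnmo = 2826/4740 = 0.596203
(x/Vnmo)^2 = 0.355457
t0^2 = 2.758921
sqrt(2.758921 + 0.355457) = 1.76476
dt = 1.76476 - 1.661 = 0.10376

0.10376


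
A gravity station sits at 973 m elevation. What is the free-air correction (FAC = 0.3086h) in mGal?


FAC = 0.3086 * h
= 0.3086 * 973
= 300.2678 mGal

300.2678


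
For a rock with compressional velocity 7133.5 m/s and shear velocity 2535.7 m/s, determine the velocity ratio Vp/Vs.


Vp/Vs = 7133.5 / 2535.7
= 2.8132

2.8132


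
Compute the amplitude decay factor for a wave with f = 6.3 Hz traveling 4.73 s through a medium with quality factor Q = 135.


pi*f*t/Q = pi*6.3*4.73/135 = 0.693454
A/A0 = exp(-0.693454) = 0.499847

0.499847


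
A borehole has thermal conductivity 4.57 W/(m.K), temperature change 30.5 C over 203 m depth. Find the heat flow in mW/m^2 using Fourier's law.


q = k * dT / dz * 1000
= 4.57 * 30.5 / 203 * 1000
= 0.686626 * 1000
= 686.6256 mW/m^2

686.6256


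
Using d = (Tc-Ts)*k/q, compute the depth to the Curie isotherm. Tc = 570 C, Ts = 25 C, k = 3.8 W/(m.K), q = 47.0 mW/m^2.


T_Curie - T_surf = 570 - 25 = 545 C
Convert q to W/m^2: 47.0 mW/m^2 = 0.047 W/m^2
d = 545 * 3.8 / 0.047 = 44063.83 m

44063.83


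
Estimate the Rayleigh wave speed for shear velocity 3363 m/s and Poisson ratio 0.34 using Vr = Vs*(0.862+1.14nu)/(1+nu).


Numerator factor = 0.862 + 1.14*0.34 = 1.2496
Denominator = 1 + 0.34 = 1.34
Vr = 3363 * 1.2496 / 1.34 = 3136.12 m/s

3136.12


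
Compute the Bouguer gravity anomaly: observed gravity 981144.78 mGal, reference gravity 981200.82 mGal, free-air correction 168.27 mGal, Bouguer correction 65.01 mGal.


BA = g_obs - g_ref + FAC - BC
= 981144.78 - 981200.82 + 168.27 - 65.01
= 47.22 mGal

47.22


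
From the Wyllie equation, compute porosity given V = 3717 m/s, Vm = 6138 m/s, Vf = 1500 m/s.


1/V - 1/Vm = 1/3717 - 1/6138 = 0.00010611
1/Vf - 1/Vm = 1/1500 - 1/6138 = 0.00050375
phi = 0.00010611 / 0.00050375 = 0.2107

0.2107


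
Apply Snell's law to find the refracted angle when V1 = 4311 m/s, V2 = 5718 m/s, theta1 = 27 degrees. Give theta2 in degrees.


sin(theta1) = sin(27 deg) = 0.45399
sin(theta2) = V2/V1 * sin(theta1) = 5718/4311 * 0.45399 = 0.602161
theta2 = arcsin(0.602161) = 37.0249 degrees

37.0249


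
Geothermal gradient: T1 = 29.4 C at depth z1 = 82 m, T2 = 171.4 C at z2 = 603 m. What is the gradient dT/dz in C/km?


dT = 171.4 - 29.4 = 142.0 C
dz = 603 - 82 = 521 m
gradient = dT/dz * 1000 = 142.0/521 * 1000 = 272.5528 C/km

272.5528


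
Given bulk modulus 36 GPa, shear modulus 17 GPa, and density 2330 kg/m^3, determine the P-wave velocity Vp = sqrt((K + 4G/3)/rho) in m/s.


First compute the effective modulus:
K + 4G/3 = 36e9 + 4*17e9/3 = 58666666666.67 Pa
Then divide by density:
58666666666.67 / 2330 = 25178826.8956 Pa/(kg/m^3)
Take the square root:
Vp = sqrt(25178826.8956) = 5017.85 m/s

5017.85
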